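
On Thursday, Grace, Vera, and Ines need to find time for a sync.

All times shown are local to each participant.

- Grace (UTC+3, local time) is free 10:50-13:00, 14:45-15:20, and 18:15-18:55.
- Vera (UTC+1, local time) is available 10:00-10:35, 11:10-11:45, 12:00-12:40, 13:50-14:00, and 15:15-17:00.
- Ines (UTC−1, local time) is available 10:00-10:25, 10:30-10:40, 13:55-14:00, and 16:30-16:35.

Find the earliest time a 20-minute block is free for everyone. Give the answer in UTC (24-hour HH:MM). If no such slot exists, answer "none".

Grace → UTC: 07:50–10:00, 11:45–12:20, 15:15–15:55.
Vera → UTC: 09:00–09:35, 10:10–10:45, 11:00–11:40, 12:50–13:00, 14:15–16:00.
Ines → UTC: 11:00–11:25, 11:30–11:40, 14:55–15:00, 17:30–17:35.
Grace ∩ Vera: 09:00–09:35, 15:15–15:55.
Grace ∩ Vera ∩ Ines: (none).
Windows ≥ 20 min: (none).

none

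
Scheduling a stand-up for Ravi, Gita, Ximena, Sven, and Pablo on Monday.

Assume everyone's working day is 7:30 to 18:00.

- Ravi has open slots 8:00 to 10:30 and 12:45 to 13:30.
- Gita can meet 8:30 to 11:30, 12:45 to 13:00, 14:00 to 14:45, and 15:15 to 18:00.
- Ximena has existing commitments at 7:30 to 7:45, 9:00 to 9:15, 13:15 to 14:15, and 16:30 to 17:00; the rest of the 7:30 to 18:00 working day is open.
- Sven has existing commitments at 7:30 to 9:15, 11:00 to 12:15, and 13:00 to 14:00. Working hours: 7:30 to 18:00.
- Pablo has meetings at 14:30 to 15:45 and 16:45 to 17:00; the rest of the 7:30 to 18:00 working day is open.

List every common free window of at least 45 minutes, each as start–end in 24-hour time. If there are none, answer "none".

09:15–10:30

Ximena free within 07:30–18:00: 07:45–09:00, 09:15–13:15, 14:15–16:30, 17:00–18:00.
Sven free within 07:30–18:00: 09:15–11:00, 12:15–13:00, 14:00–18:00.
Pablo free within 07:30–18:00: 07:30–14:30, 15:45–16:45, 17:00–18:00.
Ravi ∩ Gita: 08:30–10:30, 12:45–13:00.
Ravi ∩ Gita ∩ Ximena: 08:30–09:00, 09:15–10:30, 12:45–13:00.
Ravi ∩ Gita ∩ Ximena ∩ Sven: 09:15–10:30, 12:45–13:00.
Ravi ∩ Gita ∩ Ximena ∩ Sven ∩ Pablo: 09:15–10:30, 12:45–13:00.
Windows ≥ 45 min: 09:15–10:30.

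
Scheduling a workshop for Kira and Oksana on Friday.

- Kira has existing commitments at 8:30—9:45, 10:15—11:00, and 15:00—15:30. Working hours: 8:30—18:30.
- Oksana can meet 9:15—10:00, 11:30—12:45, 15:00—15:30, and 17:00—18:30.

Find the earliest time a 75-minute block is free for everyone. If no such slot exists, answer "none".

Kira free within 08:30–18:30: 09:45–10:15, 11:00–15:00, 15:30–18:30.
Kira ∩ Oksana: 09:45–10:00, 11:30–12:45, 17:00–18:30.
Windows ≥ 75 min: 11:30–12:45, 17:00–18:30.
Earliest such window starts at 11:30.

11:30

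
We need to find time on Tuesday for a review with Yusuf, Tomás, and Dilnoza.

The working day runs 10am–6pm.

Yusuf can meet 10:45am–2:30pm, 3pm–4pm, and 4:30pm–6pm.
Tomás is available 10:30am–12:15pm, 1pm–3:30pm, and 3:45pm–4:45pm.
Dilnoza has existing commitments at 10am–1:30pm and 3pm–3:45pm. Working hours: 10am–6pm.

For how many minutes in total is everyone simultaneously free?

90 minutes

Dilnoza free within 10:00–18:00: 13:30–15:00, 15:45–18:00.
Yusuf ∩ Tomás: 10:45–12:15, 13:00–14:30, 15:00–15:30, 15:45–16:00, 16:30–16:45.
Yusuf ∩ Tomás ∩ Dilnoza: 13:30–14:30, 15:45–16:00, 16:30–16:45.
Total common minutes: 60 + 15 + 15 = 90.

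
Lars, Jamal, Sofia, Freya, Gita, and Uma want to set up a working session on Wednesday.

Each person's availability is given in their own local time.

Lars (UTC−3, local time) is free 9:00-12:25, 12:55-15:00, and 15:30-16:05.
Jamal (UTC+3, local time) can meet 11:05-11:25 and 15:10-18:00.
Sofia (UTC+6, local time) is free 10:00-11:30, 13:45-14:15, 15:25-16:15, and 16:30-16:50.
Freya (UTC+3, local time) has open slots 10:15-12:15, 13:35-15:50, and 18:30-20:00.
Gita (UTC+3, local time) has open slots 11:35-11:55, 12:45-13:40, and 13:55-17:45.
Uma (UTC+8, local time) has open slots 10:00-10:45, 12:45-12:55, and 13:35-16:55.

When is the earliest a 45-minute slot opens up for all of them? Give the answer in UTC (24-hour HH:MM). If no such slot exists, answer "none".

Lars → UTC: 12:00–15:25, 15:55–18:00, 18:30–19:05.
Jamal → UTC: 08:05–08:25, 12:10–15:00.
Sofia → UTC: 04:00–05:30, 07:45–08:15, 09:25–10:15, 10:30–10:50.
Freya → UTC: 07:15–09:15, 10:35–12:50, 15:30–17:00.
Gita → UTC: 08:35–08:55, 09:45–10:40, 10:55–14:45.
Uma → UTC: 02:00–02:45, 04:45–04:55, 05:35–08:55.
Lars ∩ Jamal: 12:10–15:00.
Lars ∩ Jamal ∩ Sofia: (none).
Lars ∩ Jamal ∩ Sofia ∩ Freya: (none).
Lars ∩ Jamal ∩ Sofia ∩ Freya ∩ Gita: (none).
Lars ∩ Jamal ∩ Sofia ∩ Freya ∩ Gita ∩ Uma: (none).
Windows ≥ 45 min: (none).

none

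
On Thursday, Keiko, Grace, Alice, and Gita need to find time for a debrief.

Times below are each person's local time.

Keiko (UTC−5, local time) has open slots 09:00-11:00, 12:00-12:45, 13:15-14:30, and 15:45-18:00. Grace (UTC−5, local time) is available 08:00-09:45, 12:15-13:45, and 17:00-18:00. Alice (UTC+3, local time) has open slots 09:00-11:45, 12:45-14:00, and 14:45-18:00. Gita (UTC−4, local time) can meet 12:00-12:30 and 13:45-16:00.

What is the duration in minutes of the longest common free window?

Keiko → UTC: 14:00–16:00, 17:00–17:45, 18:15–19:30, 20:45–23:00.
Grace → UTC: 13:00–14:45, 17:15–18:45, 22:00–23:00.
Alice → UTC: 06:00–08:45, 09:45–11:00, 11:45–15:00.
Gita → UTC: 16:00–16:30, 17:45–20:00.
Keiko ∩ Grace: 14:00–14:45, 17:15–17:45, 18:15–18:45, 22:00–23:00.
Keiko ∩ Grace ∩ Alice: 14:00–14:45.
Keiko ∩ Grace ∩ Alice ∩ Gita: (none).
No common window.

0 minutes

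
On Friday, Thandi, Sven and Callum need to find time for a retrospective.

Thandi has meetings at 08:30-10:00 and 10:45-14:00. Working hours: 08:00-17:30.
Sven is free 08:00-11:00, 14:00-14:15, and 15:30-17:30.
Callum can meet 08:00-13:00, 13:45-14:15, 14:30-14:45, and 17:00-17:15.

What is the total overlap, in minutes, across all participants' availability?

Thandi free within 08:00–17:30: 08:00–08:30, 10:00–10:45, 14:00–17:30.
Thandi ∩ Sven: 08:00–08:30, 10:00–10:45, 14:00–14:15, 15:30–17:30.
Thandi ∩ Sven ∩ Callum: 08:00–08:30, 10:00–10:45, 14:00–14:15, 17:00–17:15.
Total common minutes: 30 + 45 + 15 + 15 = 105.

105 minutes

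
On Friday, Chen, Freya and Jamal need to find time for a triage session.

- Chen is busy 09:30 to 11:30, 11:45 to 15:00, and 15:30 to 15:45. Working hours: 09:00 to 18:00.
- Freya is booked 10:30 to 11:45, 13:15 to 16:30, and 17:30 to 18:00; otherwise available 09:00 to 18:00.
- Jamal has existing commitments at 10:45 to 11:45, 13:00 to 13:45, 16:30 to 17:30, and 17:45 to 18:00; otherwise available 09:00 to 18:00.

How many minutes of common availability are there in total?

Chen free within 09:00–18:00: 09:00–09:30, 11:30–11:45, 15:00–15:30, 15:45–18:00.
Freya free within 09:00–18:00: 09:00–10:30, 11:45–13:15, 16:30–17:30.
Jamal free within 09:00–18:00: 09:00–10:45, 11:45–13:00, 13:45–16:30, 17:30–17:45.
Chen ∩ Freya: 09:00–09:30, 16:30–17:30.
Chen ∩ Freya ∩ Jamal: 09:00–09:30.
Total common minutes: 30.

30 minutes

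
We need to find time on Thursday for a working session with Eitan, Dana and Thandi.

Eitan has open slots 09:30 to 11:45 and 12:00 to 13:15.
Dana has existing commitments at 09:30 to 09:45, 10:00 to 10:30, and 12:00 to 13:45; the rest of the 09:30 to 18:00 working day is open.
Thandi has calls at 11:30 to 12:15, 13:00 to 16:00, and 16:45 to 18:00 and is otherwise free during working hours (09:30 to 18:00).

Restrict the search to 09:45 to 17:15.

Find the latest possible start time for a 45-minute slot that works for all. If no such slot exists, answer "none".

Dana free within 09:30–18:00: 09:45–10:00, 10:30–12:00, 13:45–18:00.
Thandi free within 09:30–18:00: 09:30–11:30, 12:15–13:00, 16:00–16:45.
Eitan ∩ Dana: 09:45–10:00, 10:30–11:45.
Eitan ∩ Dana ∩ Thandi: 09:45–10:00, 10:30–11:30.
Restricted to 09:45–17:15: 09:45–10:00, 10:30–11:30.
Windows ≥ 45 min: 10:30–11:30.
Latest start in the last window 10:30–11:30 is 11:30 − 45 min = 10:45.

10:45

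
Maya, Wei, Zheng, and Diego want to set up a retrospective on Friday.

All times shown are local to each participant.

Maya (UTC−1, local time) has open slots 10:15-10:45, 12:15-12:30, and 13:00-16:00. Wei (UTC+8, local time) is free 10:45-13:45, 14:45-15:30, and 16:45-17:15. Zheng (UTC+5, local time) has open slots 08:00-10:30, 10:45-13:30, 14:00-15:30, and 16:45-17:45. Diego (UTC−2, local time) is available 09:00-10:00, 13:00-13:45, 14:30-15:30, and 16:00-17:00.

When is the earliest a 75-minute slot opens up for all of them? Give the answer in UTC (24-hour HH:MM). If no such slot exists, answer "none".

none

Maya → UTC: 11:15–11:45, 13:15–13:30, 14:00–17:00.
Wei → UTC: 02:45–05:45, 06:45–07:30, 08:45–09:15.
Zheng → UTC: 03:00–05:30, 05:45–08:30, 09:00–10:30, 11:45–12:45.
Diego → UTC: 11:00–12:00, 15:00–15:45, 16:30–17:30, 18:00–19:00.
Maya ∩ Wei: (none).
Maya ∩ Wei ∩ Zheng: (none).
Maya ∩ Wei ∩ Zheng ∩ Diego: (none).
Windows ≥ 75 min: (none).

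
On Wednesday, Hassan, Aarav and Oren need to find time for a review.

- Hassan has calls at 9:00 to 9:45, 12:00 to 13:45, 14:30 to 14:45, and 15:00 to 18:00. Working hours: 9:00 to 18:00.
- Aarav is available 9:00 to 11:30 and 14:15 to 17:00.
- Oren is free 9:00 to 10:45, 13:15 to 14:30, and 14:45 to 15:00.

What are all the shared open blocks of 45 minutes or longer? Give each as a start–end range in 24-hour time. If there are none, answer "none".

Hassan free within 09:00–18:00: 09:45–12:00, 13:45–14:30, 14:45–15:00.
Hassan ∩ Aarav: 09:45–11:30, 14:15–14:30, 14:45–15:00.
Hassan ∩ Aarav ∩ Oren: 09:45–10:45, 14:15–14:30, 14:45–15:00.
Windows ≥ 45 min: 09:45–10:45.

09:45–10:45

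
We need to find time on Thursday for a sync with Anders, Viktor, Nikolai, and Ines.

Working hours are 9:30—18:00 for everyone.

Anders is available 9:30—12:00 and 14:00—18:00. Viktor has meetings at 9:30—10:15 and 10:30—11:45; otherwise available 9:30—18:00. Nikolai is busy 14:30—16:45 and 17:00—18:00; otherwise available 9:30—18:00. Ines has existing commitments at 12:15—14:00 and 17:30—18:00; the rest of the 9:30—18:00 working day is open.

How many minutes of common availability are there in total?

Viktor free within 09:30–18:00: 10:15–10:30, 11:45–18:00.
Nikolai free within 09:30–18:00: 09:30–14:30, 16:45–17:00.
Ines free within 09:30–18:00: 09:30–12:15, 14:00–17:30.
Anders ∩ Viktor: 10:15–10:30, 11:45–12:00, 14:00–18:00.
Anders ∩ Viktor ∩ Nikolai: 10:15–10:30, 11:45–12:00, 14:00–14:30, 16:45–17:00.
Anders ∩ Viktor ∩ Nikolai ∩ Ines: 10:15–10:30, 11:45–12:00, 14:00–14:30, 16:45–17:00.
Total common minutes: 15 + 15 + 30 + 15 = 75.

75 minutes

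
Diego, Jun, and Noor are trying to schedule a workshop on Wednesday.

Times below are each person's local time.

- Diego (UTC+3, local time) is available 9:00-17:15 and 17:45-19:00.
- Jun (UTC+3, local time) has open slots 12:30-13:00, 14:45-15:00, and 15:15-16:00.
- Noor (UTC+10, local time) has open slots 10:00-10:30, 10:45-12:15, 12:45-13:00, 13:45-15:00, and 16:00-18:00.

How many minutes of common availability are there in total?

0 minutes

Diego → UTC: 06:00–14:15, 14:45–16:00.
Jun → UTC: 09:30–10:00, 11:45–12:00, 12:15–13:00.
Noor → UTC: 00:00–00:30, 00:45–02:15, 02:45–03:00, 03:45–05:00, 06:00–08:00.
Diego ∩ Jun: 09:30–10:00, 11:45–12:00, 12:15–13:00.
Diego ∩ Jun ∩ Noor: (none).
Total common minutes: 0.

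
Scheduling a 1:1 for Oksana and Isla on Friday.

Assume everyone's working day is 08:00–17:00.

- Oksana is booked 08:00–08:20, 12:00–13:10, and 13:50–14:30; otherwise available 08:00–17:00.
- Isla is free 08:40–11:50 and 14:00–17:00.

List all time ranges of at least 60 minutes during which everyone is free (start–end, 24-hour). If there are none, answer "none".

08:40–11:50, 14:30–17:00

Oksana free within 08:00–17:00: 08:20–12:00, 13:10–13:50, 14:30–17:00.
Oksana ∩ Isla: 08:40–11:50, 14:30–17:00.
Windows ≥ 60 min: 08:40–11:50, 14:30–17:00.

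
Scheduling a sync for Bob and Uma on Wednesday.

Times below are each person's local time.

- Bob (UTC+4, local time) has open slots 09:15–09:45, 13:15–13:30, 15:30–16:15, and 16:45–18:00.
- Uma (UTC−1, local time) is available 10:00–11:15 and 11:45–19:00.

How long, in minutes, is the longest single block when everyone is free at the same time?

Bob → UTC: 05:15–05:45, 09:15–09:30, 11:30–12:15, 12:45–14:00.
Uma → UTC: 11:00–12:15, 12:45–20:00.
Bob ∩ Uma: 11:30–12:15, 12:45–14:00.
Common window lengths: 45, 75 min; longest is 75.

75 minutes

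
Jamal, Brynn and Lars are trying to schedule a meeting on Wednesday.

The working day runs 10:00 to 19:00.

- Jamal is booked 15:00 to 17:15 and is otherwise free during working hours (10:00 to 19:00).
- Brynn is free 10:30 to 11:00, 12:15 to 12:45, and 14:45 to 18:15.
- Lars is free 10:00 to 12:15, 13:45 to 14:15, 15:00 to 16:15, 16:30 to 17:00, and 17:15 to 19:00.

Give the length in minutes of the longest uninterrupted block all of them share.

Jamal free within 10:00–19:00: 10:00–15:00, 17:15–19:00.
Jamal ∩ Brynn: 10:30–11:00, 12:15–12:45, 14:45–15:00, 17:15–18:15.
Jamal ∩ Brynn ∩ Lars: 10:30–11:00, 17:15–18:15.
Common window lengths: 30, 60 min; longest is 60.

60 minutes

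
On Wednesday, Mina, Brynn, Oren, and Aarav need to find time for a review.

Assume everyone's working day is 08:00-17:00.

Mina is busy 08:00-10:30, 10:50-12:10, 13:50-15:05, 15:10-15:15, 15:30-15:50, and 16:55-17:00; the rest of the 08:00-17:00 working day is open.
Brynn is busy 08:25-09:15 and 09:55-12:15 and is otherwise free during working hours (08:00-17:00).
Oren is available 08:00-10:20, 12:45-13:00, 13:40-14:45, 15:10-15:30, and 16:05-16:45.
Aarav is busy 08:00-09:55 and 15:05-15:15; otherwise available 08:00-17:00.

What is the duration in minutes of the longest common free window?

40 minutes

Mina free within 08:00–17:00: 10:30–10:50, 12:10–13:50, 15:05–15:10, 15:15–15:30, 15:50–16:55.
Brynn free within 08:00–17:00: 08:00–08:25, 09:15–09:55, 12:15–17:00.
Aarav free within 08:00–17:00: 09:55–15:05, 15:15–17:00.
Mina ∩ Brynn: 12:15–13:50, 15:05–15:10, 15:15–15:30, 15:50–16:55.
Mina ∩ Brynn ∩ Oren: 12:45–13:00, 13:40–13:50, 15:15–15:30, 16:05–16:45.
Mina ∩ Brynn ∩ Oren ∩ Aarav: 12:45–13:00, 13:40–13:50, 15:15–15:30, 16:05–16:45.
Common window lengths: 15, 10, 15, 40 min; longest is 40.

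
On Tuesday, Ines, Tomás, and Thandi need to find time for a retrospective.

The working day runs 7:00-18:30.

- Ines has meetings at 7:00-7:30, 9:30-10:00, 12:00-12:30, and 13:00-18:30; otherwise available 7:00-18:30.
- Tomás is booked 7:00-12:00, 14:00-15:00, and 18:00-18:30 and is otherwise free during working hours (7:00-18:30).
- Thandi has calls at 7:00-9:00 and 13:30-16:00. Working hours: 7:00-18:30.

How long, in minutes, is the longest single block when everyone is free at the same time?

30 minutes

Ines free within 07:00–18:30: 07:30–09:30, 10:00–12:00, 12:30–13:00.
Tomás free within 07:00–18:30: 12:00–14:00, 15:00–18:00.
Thandi free within 07:00–18:30: 09:00–13:30, 16:00–18:30.
Ines ∩ Tomás: 12:30–13:00.
Ines ∩ Tomás ∩ Thandi: 12:30–13:00.
Single common window of 30 minutes.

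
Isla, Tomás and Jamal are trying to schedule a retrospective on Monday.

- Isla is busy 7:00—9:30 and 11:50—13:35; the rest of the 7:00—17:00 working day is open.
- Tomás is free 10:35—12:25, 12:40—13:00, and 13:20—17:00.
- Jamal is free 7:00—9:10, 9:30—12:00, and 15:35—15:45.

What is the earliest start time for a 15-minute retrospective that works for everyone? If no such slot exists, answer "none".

Isla free within 07:00–17:00: 09:30–11:50, 13:35–17:00.
Isla ∩ Tomás: 10:35–11:50, 13:35–17:00.
Isla ∩ Tomás ∩ Jamal: 10:35–11:50, 15:35–15:45.
Windows ≥ 15 min: 10:35–11:50.
Earliest such window starts at 10:35.

10:35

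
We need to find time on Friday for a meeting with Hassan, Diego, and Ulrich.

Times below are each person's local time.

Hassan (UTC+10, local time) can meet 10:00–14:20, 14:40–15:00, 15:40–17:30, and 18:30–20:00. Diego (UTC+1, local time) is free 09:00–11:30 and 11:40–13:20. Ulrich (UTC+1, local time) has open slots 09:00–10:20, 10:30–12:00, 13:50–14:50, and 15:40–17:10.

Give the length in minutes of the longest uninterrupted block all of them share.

50 minutes

Hassan → UTC: 00:00–04:20, 04:40–05:00, 05:40–07:30, 08:30–10:00.
Diego → UTC: 08:00–10:30, 10:40–12:20.
Ulrich → UTC: 08:00–09:20, 09:30–11:00, 12:50–13:50, 14:40–16:10.
Hassan ∩ Diego: 08:30–10:00.
Hassan ∩ Diego ∩ Ulrich: 08:30–09:20, 09:30–10:00.
Common window lengths: 50, 30 min; longest is 50.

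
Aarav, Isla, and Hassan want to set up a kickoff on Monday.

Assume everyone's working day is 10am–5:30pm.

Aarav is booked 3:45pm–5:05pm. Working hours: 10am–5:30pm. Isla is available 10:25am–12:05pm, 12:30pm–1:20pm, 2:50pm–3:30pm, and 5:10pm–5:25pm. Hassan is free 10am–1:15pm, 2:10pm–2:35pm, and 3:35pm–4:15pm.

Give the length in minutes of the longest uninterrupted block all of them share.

Aarav free within 10:00–17:30: 10:00–15:45, 17:05–17:30.
Aarav ∩ Isla: 10:25–12:05, 12:30–13:20, 14:50–15:30, 17:10–17:25.
Aarav ∩ Isla ∩ Hassan: 10:25–12:05, 12:30–13:15.
Common window lengths: 100, 45 min; longest is 100.

100 minutes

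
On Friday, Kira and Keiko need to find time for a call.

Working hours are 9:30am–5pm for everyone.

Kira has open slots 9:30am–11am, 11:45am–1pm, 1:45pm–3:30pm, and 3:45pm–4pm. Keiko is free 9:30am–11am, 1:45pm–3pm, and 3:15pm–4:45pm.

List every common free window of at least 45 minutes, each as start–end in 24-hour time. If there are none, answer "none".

09:30–11:00, 13:45–15:00

Kira ∩ Keiko: 09:30–11:00, 13:45–15:00, 15:15–15:30, 15:45–16:00.
Windows ≥ 45 min: 09:30–11:00, 13:45–15:00.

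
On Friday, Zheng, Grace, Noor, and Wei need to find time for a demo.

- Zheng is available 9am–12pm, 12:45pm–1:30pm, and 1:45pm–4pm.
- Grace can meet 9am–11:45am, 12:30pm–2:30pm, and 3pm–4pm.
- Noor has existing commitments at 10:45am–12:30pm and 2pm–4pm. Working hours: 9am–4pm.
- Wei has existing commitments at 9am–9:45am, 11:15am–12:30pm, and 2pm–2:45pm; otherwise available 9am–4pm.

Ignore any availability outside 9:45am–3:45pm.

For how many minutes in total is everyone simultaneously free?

Noor free within 09:00–16:00: 09:00–10:45, 12:30–14:00.
Wei free within 09:00–16:00: 09:45–11:15, 12:30–14:00, 14:45–16:00.
Zheng ∩ Grace: 09:00–11:45, 12:45–13:30, 13:45–14:30, 15:00–16:00.
Zheng ∩ Grace ∩ Noor: 09:00–10:45, 12:45–13:30, 13:45–14:00.
Zheng ∩ Grace ∩ Noor ∩ Wei: 09:45–10:45, 12:45–13:30, 13:45–14:00.
Restricted to 09:45–15:45: 09:45–10:45, 12:45–13:30, 13:45–14:00.
Total common minutes: 60 + 45 + 15 = 120.

120 minutes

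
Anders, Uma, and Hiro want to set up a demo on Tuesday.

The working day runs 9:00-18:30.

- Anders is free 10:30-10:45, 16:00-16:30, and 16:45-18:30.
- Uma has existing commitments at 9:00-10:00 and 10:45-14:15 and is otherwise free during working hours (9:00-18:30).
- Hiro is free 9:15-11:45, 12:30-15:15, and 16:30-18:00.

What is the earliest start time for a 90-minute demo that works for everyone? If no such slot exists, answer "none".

none

Uma free within 09:00–18:30: 10:00–10:45, 14:15–18:30.
Anders ∩ Uma: 10:30–10:45, 16:00–16:30, 16:45–18:30.
Anders ∩ Uma ∩ Hiro: 10:30–10:45, 16:45–18:00.
Windows ≥ 90 min: (none).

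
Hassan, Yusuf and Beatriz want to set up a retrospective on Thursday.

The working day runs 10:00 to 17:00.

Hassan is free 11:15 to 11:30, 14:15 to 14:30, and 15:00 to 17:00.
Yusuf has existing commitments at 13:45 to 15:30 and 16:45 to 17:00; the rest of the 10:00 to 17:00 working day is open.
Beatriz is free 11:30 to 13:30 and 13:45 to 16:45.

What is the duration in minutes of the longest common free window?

75 minutes

Yusuf free within 10:00–17:00: 10:00–13:45, 15:30–16:45.
Hassan ∩ Yusuf: 11:15–11:30, 15:30–16:45.
Hassan ∩ Yusuf ∩ Beatriz: 15:30–16:45.
Single common window of 75 minutes.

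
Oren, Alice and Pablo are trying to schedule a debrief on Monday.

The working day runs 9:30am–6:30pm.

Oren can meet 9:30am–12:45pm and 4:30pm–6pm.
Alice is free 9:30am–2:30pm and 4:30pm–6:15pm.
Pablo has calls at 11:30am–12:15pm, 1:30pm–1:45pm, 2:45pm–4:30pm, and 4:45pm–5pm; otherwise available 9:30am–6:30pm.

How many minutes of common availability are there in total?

225 minutes

Pablo free within 09:30–18:30: 09:30–11:30, 12:15–13:30, 13:45–14:45, 16:30–16:45, 17:00–18:30.
Oren ∩ Alice: 09:30–12:45, 16:30–18:00.
Oren ∩ Alice ∩ Pablo: 09:30–11:30, 12:15–12:45, 16:30–16:45, 17:00–18:00.
Total common minutes: 120 + 30 + 15 + 60 = 225.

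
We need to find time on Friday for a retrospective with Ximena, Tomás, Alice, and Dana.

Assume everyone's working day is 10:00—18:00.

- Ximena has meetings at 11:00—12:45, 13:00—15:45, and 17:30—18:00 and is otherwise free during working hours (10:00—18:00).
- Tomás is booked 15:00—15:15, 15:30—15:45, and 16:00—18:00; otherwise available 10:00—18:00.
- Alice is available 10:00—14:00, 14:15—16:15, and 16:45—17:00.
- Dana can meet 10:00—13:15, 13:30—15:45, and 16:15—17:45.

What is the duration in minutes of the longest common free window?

Ximena free within 10:00–18:00: 10:00–11:00, 12:45–13:00, 15:45–17:30.
Tomás free within 10:00–18:00: 10:00–15:00, 15:15–15:30, 15:45–16:00.
Ximena ∩ Tomás: 10:00–11:00, 12:45–13:00, 15:45–16:00.
Ximena ∩ Tomás ∩ Alice: 10:00–11:00, 12:45–13:00, 15:45–16:00.
Ximena ∩ Tomás ∩ Alice ∩ Dana: 10:00–11:00, 12:45–13:00.
Common window lengths: 60, 15 min; longest is 60.

60 minutes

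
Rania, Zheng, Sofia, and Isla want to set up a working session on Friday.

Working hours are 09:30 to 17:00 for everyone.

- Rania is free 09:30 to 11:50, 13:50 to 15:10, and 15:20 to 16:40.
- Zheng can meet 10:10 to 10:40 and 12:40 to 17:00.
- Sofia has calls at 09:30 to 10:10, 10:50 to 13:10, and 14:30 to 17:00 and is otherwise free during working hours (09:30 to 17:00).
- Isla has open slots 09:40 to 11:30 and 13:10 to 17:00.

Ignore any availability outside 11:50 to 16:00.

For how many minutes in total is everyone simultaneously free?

Sofia free within 09:30–17:00: 10:10–10:50, 13:10–14:30.
Rania ∩ Zheng: 10:10–10:40, 13:50–15:10, 15:20–16:40.
Rania ∩ Zheng ∩ Sofia: 10:10–10:40, 13:50–14:30.
Rania ∩ Zheng ∩ Sofia ∩ Isla: 10:10–10:40, 13:50–14:30.
Restricted to 11:50–16:00: 13:50–14:30.
Total common minutes: 40.

40 minutes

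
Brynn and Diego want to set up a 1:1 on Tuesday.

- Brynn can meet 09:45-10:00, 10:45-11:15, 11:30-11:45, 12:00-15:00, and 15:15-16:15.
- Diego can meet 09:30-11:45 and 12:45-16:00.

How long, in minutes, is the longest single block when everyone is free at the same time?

Brynn ∩ Diego: 09:45–10:00, 10:45–11:15, 11:30–11:45, 12:45–15:00, 15:15–16:00.
Common window lengths: 15, 30, 15, 135, 45 min; longest is 135.

135 minutes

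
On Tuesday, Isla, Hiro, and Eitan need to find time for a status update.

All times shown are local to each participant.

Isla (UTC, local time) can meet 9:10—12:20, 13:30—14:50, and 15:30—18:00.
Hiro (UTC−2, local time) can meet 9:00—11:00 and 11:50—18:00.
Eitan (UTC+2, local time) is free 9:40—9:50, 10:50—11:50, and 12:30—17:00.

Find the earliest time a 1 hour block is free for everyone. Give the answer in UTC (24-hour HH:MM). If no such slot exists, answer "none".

Isla → UTC: 09:10–12:20, 13:30–14:50, 15:30–18:00.
Hiro → UTC: 11:00–13:00, 13:50–20:00.
Eitan → UTC: 07:40–07:50, 08:50–09:50, 10:30–15:00.
Isla ∩ Hiro: 11:00–12:20, 13:50–14:50, 15:30–18:00.
Isla ∩ Hiro ∩ Eitan: 11:00–12:20, 13:50–14:50.
Windows ≥ 60 min: 11:00–12:20, 13:50–14:50.
Earliest such window starts at 11:00.

11:00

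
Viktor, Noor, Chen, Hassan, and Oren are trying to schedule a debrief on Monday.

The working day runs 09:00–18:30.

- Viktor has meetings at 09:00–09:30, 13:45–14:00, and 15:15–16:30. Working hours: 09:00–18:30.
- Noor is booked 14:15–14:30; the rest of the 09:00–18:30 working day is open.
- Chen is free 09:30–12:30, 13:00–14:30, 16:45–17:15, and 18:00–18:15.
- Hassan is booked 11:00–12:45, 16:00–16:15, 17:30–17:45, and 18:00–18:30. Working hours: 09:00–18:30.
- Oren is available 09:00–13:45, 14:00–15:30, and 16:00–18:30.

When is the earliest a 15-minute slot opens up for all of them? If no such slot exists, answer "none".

Viktor free within 09:00–18:30: 09:30–13:45, 14:00–15:15, 16:30–18:30.
Noor free within 09:00–18:30: 09:00–14:15, 14:30–18:30.
Hassan free within 09:00–18:30: 09:00–11:00, 12:45–16:00, 16:15–17:30, 17:45–18:00.
Viktor ∩ Noor: 09:30–13:45, 14:00–14:15, 14:30–15:15, 16:30–18:30.
Viktor ∩ Noor ∩ Chen: 09:30–12:30, 13:00–13:45, 14:00–14:15, 16:45–17:15, 18:00–18:15.
Viktor ∩ Noor ∩ Chen ∩ Hassan: 09:30–11:00, 13:00–13:45, 14:00–14:15, 16:45–17:15.
Viktor ∩ Noor ∩ Chen ∩ Hassan ∩ Oren: 09:30–11:00, 13:00–13:45, 14:00–14:15, 16:45–17:15.
Windows ≥ 15 min: 09:30–11:00, 13:00–13:45, 14:00–14:15, 16:45–17:15.
Earliest such window starts at 09:30.

09:30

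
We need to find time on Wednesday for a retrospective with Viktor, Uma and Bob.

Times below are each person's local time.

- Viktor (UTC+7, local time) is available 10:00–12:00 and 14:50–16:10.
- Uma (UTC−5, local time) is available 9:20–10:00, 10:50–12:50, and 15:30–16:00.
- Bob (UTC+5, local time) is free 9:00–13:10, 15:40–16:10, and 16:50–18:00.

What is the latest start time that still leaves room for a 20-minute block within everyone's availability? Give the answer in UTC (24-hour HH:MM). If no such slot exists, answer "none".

none

Viktor → UTC: 03:00–05:00, 07:50–09:10.
Uma → UTC: 14:20–15:00, 15:50–17:50, 20:30–21:00.
Bob → UTC: 04:00–08:10, 10:40–11:10, 11:50–13:00.
Viktor ∩ Uma: (none).
Viktor ∩ Uma ∩ Bob: (none).
Windows ≥ 20 min: (none).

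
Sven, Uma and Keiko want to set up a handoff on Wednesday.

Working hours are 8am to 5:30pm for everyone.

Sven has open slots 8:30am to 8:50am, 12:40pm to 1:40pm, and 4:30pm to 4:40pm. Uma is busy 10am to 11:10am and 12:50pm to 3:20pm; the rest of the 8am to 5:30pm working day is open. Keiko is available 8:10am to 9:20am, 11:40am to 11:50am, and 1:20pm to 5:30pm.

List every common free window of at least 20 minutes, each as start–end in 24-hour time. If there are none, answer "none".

08:30–08:50

Uma free within 08:00–17:30: 08:00–10:00, 11:10–12:50, 15:20–17:30.
Sven ∩ Uma: 08:30–08:50, 12:40–12:50, 16:30–16:40.
Sven ∩ Uma ∩ Keiko: 08:30–08:50, 16:30–16:40.
Windows ≥ 20 min: 08:30–08:50.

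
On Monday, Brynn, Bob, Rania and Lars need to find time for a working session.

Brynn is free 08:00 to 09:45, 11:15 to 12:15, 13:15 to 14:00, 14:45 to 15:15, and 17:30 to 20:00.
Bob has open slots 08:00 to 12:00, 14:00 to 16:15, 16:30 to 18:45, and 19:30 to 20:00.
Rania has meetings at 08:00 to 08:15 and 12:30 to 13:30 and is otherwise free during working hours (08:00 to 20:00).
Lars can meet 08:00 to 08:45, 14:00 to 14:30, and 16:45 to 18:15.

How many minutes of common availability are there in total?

Rania free within 08:00–20:00: 08:15–12:30, 13:30–20:00.
Brynn ∩ Bob: 08:00–09:45, 11:15–12:00, 14:45–15:15, 17:30–18:45, 19:30–20:00.
Brynn ∩ Bob ∩ Rania: 08:15–09:45, 11:15–12:00, 14:45–15:15, 17:30–18:45, 19:30–20:00.
Brynn ∩ Bob ∩ Rania ∩ Lars: 08:15–08:45, 17:30–18:15.
Total common minutes: 30 + 45 = 75.

75 minutes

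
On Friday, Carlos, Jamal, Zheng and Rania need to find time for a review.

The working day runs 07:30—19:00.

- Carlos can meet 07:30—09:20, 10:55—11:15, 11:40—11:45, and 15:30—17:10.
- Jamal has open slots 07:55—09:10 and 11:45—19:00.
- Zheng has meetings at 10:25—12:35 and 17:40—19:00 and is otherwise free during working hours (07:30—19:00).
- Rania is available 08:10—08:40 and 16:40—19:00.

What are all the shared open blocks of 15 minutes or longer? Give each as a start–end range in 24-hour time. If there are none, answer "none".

Zheng free within 07:30–19:00: 07:30–10:25, 12:35–17:40.
Carlos ∩ Jamal: 07:55–09:10, 15:30–17:10.
Carlos ∩ Jamal ∩ Zheng: 07:55–09:10, 15:30–17:10.
Carlos ∩ Jamal ∩ Zheng ∩ Rania: 08:10–08:40, 16:40–17:10.
Windows ≥ 15 min: 08:10–08:40, 16:40–17:10.

08:10–08:40, 16:40–17:10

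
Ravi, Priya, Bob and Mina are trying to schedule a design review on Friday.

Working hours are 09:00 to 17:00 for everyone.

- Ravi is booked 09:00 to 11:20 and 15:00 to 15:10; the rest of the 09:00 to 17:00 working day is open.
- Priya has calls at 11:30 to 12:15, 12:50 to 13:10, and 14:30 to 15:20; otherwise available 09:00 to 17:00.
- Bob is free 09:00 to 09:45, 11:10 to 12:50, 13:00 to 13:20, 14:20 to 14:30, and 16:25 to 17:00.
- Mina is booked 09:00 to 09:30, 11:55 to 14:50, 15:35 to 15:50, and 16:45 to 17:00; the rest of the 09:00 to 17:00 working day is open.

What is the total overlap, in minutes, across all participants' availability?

30 minutes

Ravi free within 09:00–17:00: 11:20–15:00, 15:10–17:00.
Priya free within 09:00–17:00: 09:00–11:30, 12:15–12:50, 13:10–14:30, 15:20–17:00.
Mina free within 09:00–17:00: 09:30–11:55, 14:50–15:35, 15:50–16:45.
Ravi ∩ Priya: 11:20–11:30, 12:15–12:50, 13:10–14:30, 15:20–17:00.
Ravi ∩ Priya ∩ Bob: 11:20–11:30, 12:15–12:50, 13:10–13:20, 14:20–14:30, 16:25–17:00.
Ravi ∩ Priya ∩ Bob ∩ Mina: 11:20–11:30, 16:25–16:45.
Total common minutes: 10 + 20 = 30.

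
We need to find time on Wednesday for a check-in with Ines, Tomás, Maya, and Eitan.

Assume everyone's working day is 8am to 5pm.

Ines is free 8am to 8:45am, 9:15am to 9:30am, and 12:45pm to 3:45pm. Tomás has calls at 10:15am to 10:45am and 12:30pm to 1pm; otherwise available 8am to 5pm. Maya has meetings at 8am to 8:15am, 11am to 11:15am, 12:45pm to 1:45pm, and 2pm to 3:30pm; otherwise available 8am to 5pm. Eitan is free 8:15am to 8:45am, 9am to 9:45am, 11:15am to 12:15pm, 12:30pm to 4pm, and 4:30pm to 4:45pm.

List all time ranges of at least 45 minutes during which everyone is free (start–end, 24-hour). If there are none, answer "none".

Tomás free within 08:00–17:00: 08:00–10:15, 10:45–12:30, 13:00–17:00.
Maya free within 08:00–17:00: 08:15–11:00, 11:15–12:45, 13:45–14:00, 15:30–17:00.
Ines ∩ Tomás: 08:00–08:45, 09:15–09:30, 13:00–15:45.
Ines ∩ Tomás ∩ Maya: 08:15–08:45, 09:15–09:30, 13:45–14:00, 15:30–15:45.
Ines ∩ Tomás ∩ Maya ∩ Eitan: 08:15–08:45, 09:15–09:30, 13:45–14:00, 15:30–15:45.
Windows ≥ 45 min: (none).

none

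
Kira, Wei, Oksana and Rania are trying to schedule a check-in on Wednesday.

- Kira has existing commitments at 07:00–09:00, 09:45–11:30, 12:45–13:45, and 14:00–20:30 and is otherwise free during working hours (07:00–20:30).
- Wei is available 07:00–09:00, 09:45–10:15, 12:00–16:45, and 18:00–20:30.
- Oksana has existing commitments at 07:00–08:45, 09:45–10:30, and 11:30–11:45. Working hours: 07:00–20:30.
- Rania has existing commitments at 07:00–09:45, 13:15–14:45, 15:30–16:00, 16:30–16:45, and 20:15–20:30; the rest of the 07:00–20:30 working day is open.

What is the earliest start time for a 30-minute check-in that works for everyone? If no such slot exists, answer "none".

12:00

Kira free within 07:00–20:30: 09:00–09:45, 11:30–12:45, 13:45–14:00.
Oksana free within 07:00–20:30: 08:45–09:45, 10:30–11:30, 11:45–20:30.
Rania free within 07:00–20:30: 09:45–13:15, 14:45–15:30, 16:00–16:30, 16:45–20:15.
Kira ∩ Wei: 12:00–12:45, 13:45–14:00.
Kira ∩ Wei ∩ Oksana: 12:00–12:45, 13:45–14:00.
Kira ∩ Wei ∩ Oksana ∩ Rania: 12:00–12:45.
Windows ≥ 30 min: 12:00–12:45.
Earliest such window starts at 12:00.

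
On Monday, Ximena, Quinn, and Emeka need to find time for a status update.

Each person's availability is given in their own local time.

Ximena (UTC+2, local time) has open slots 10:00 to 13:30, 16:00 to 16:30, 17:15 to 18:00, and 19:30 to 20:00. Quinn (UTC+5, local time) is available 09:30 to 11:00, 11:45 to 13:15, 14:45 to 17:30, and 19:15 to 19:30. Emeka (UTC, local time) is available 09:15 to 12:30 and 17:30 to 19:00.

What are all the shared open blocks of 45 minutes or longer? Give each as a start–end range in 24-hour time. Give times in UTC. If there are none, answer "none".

09:45–11:30

Ximena → UTC: 08:00–11:30, 14:00–14:30, 15:15–16:00, 17:30–18:00.
Quinn → UTC: 04:30–06:00, 06:45–08:15, 09:45–12:30, 14:15–14:30.
Emeka → UTC: 09:15–12:30, 17:30–19:00.
Ximena ∩ Quinn: 08:00–08:15, 09:45–11:30, 14:15–14:30.
Ximena ∩ Quinn ∩ Emeka: 09:45–11:30.
Windows ≥ 45 min: 09:45–11:30.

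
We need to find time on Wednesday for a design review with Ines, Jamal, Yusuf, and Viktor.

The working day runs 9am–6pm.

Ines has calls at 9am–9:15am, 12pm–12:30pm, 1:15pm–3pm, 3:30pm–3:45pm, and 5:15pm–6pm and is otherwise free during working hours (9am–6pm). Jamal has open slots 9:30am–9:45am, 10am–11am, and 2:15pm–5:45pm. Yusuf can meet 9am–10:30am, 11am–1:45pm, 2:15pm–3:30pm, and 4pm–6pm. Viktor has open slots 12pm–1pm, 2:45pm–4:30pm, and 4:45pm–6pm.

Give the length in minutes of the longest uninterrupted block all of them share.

30 minutes

Ines free within 09:00–18:00: 09:15–12:00, 12:30–13:15, 15:00–15:30, 15:45–17:15.
Ines ∩ Jamal: 09:30–09:45, 10:00–11:00, 15:00–15:30, 15:45–17:15.
Ines ∩ Jamal ∩ Yusuf: 09:30–09:45, 10:00–10:30, 15:00–15:30, 16:00–17:15.
Ines ∩ Jamal ∩ Yusuf ∩ Viktor: 15:00–15:30, 16:00–16:30, 16:45–17:15.
Common window lengths: 30, 30, 30 min; longest is 30.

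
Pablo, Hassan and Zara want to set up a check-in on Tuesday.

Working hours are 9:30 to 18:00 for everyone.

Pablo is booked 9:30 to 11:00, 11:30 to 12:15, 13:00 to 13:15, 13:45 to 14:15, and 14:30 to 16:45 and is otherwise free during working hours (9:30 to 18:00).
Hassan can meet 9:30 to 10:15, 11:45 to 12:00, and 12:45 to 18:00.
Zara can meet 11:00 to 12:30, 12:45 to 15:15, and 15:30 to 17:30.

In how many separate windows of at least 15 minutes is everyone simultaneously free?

Pablo free within 09:30–18:00: 11:00–11:30, 12:15–13:00, 13:15–13:45, 14:15–14:30, 16:45–18:00.
Pablo ∩ Hassan: 12:45–13:00, 13:15–13:45, 14:15–14:30, 16:45–18:00.
Pablo ∩ Hassan ∩ Zara: 12:45–13:00, 13:15–13:45, 14:15–14:30, 16:45–17:30.
Windows ≥ 15 min: 12:45–13:00, 13:15–13:45, 14:15–14:30, 16:45–17:30.
That's 4 windows.

4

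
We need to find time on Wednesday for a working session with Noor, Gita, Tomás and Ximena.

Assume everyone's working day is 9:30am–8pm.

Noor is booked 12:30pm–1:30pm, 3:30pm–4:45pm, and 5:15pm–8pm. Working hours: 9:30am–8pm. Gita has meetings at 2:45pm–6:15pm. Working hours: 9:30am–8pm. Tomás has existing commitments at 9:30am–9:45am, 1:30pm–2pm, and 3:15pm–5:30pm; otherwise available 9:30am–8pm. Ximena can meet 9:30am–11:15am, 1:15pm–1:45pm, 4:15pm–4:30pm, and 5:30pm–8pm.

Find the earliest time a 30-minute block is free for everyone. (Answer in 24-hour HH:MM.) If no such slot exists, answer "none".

Noor free within 09:30–20:00: 09:30–12:30, 13:30–15:30, 16:45–17:15.
Gita free within 09:30–20:00: 09:30–14:45, 18:15–20:00.
Tomás free within 09:30–20:00: 09:45–13:30, 14:00–15:15, 17:30–20:00.
Noor ∩ Gita: 09:30–12:30, 13:30–14:45.
Noor ∩ Gita ∩ Tomás: 09:45–12:30, 14:00–14:45.
Noor ∩ Gita ∩ Tomás ∩ Ximena: 09:45–11:15.
Windows ≥ 30 min: 09:45–11:15.
Earliest such window starts at 09:45.

09:45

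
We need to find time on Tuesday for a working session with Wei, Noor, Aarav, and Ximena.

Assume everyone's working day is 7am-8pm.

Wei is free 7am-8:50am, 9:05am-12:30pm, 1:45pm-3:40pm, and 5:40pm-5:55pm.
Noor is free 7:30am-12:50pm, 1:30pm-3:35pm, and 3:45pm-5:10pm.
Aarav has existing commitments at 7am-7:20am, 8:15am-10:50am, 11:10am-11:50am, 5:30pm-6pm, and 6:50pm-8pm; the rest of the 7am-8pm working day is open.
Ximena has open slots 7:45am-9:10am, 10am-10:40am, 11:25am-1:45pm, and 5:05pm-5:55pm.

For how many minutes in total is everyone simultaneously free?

Aarav free within 07:00–20:00: 07:20–08:15, 10:50–11:10, 11:50–17:30, 18:00–18:50.
Wei ∩ Noor: 07:30–08:50, 09:05–12:30, 13:45–15:35.
Wei ∩ Noor ∩ Aarav: 07:30–08:15, 10:50–11:10, 11:50–12:30, 13:45–15:35.
Wei ∩ Noor ∩ Aarav ∩ Ximena: 07:45–08:15, 11:50–12:30.
Total common minutes: 30 + 40 = 70.

70 minutes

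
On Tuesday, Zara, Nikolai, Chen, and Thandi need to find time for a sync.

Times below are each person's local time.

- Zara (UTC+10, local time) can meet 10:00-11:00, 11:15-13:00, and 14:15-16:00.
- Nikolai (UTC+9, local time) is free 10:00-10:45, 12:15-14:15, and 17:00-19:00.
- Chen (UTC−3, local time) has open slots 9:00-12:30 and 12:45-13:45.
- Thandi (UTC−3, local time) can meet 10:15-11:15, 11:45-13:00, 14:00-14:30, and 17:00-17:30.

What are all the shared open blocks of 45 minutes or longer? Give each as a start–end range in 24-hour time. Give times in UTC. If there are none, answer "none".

none

Zara → UTC: 00:00–01:00, 01:15–03:00, 04:15–06:00.
Nikolai → UTC: 01:00–01:45, 03:15–05:15, 08:00–10:00.
Chen → UTC: 12:00–15:30, 15:45–16:45.
Thandi → UTC: 13:15–14:15, 14:45–16:00, 17:00–17:30, 20:00–20:30.
Zara ∩ Nikolai: 01:15–01:45, 04:15–05:15.
Zara ∩ Nikolai ∩ Chen: (none).
Zara ∩ Nikolai ∩ Chen ∩ Thandi: (none).
Windows ≥ 45 min: (none).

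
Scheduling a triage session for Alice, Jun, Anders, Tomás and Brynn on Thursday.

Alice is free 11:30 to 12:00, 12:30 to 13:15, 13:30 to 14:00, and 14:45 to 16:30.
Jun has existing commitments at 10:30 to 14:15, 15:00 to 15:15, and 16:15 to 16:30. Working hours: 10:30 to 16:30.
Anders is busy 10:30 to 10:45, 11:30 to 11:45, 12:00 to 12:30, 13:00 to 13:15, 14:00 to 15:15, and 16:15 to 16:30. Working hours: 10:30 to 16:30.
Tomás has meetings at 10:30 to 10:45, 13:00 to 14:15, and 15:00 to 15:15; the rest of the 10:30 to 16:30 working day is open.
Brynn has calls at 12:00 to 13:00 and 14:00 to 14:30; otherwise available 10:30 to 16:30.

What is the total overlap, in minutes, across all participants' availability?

Jun free within 10:30–16:30: 14:15–15:00, 15:15–16:15.
Anders free within 10:30–16:30: 10:45–11:30, 11:45–12:00, 12:30–13:00, 13:15–14:00, 15:15–16:15.
Tomás free within 10:30–16:30: 10:45–13:00, 14:15–15:00, 15:15–16:30.
Brynn free within 10:30–16:30: 10:30–12:00, 13:00–14:00, 14:30–16:30.
Alice ∩ Jun: 14:45–15:00, 15:15–16:15.
Alice ∩ Jun ∩ Anders: 15:15–16:15.
Alice ∩ Jun ∩ Anders ∩ Tomás: 15:15–16:15.
Alice ∩ Jun ∩ Anders ∩ Tomás ∩ Brynn: 15:15–16:15.
Total common minutes: 60.

60 minutes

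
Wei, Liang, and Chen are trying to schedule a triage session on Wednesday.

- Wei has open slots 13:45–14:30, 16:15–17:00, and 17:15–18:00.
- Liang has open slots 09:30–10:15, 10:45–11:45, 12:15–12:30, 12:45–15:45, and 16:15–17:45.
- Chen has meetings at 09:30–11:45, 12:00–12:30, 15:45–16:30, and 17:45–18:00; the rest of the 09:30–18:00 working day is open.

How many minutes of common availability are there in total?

Chen free within 09:30–18:00: 11:45–12:00, 12:30–15:45, 16:30–17:45.
Wei ∩ Liang: 13:45–14:30, 16:15–17:00, 17:15–17:45.
Wei ∩ Liang ∩ Chen: 13:45–14:30, 16:30–17:00, 17:15–17:45.
Total common minutes: 45 + 30 + 30 = 105.

105 minutes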